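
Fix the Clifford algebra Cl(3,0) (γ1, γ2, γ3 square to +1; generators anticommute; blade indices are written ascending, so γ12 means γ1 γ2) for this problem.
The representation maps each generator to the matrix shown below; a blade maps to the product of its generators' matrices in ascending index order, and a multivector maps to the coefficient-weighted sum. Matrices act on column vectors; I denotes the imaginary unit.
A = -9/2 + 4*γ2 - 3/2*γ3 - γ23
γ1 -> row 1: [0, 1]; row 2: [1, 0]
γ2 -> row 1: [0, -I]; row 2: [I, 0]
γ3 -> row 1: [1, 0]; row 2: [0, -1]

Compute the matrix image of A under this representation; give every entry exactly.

Bivector images (products of the table entries): rho(γ23) = rho(γ2)rho(γ3) = row 1: [0, I]; row 2: [I, 0].
M = (-9/2)*1 + (4)*rho(γ2) + (-3/2)*rho(γ3) + (-1)*rho(γ23), summed entrywise (1 is the identity matrix):
Answer: row 1: [-6, -5*I]; row 2: [3*I, -3]


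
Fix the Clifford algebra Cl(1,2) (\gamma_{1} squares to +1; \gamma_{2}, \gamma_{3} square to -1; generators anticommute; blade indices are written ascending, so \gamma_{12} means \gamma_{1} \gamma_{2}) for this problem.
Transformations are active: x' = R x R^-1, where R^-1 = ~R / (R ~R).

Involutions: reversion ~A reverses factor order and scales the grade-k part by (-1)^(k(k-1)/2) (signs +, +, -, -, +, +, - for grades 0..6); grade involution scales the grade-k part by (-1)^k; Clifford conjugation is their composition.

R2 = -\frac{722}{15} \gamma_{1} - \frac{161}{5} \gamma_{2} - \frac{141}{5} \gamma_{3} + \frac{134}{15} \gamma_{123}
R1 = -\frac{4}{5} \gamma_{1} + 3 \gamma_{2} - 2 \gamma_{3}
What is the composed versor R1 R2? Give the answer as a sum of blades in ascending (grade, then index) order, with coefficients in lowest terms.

Distribute over the terms of R1 (each basis-blade product reordered to ascending indices, repeated generators contracted through their squares):
(-\frac{4}{5} \gamma_{1}) R2 = \frac{2888}{75} + \frac{644}{25} \gamma_{12} + \frac{564}{25} \gamma_{13} - \frac{536}{75} \gamma_{23}
(3 \gamma_{2}) R2 = \frac{483}{5} + \frac{722}{5} \gamma_{12} + \frac{134}{5} \gamma_{13} - \frac{423}{5} \gamma_{23}
(-2 \gamma_{3}) R2 = -\frac{282}{5} + \frac{268}{15} \gamma_{12} - \frac{1444}{15} \gamma_{13} - \frac{322}{5} \gamma_{23}
Summing the partial products and collecting blades:
Answer: \frac{5903}{75} + \frac{14102}{75} \gamma_{12} - \frac{3518}{75} \gamma_{13} - \frac{11711}{75} \gamma_{23}


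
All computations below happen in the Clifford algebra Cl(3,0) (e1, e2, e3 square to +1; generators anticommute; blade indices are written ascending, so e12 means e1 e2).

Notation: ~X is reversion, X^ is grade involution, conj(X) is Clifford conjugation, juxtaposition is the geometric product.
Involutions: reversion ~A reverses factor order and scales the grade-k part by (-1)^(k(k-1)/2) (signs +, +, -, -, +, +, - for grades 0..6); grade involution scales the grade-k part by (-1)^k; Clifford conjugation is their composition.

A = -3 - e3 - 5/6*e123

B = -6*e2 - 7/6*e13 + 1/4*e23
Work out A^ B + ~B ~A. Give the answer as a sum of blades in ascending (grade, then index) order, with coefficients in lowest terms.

first term: 23/24*e1 + 151/9*e2 + 17/2*e13 + 21/4*e23
second term: -23/24*e1 + 173/9*e2 + 3/2*e13 + 27/4*e23
Answer: 36*e2 + 10*e13 + 12*e23


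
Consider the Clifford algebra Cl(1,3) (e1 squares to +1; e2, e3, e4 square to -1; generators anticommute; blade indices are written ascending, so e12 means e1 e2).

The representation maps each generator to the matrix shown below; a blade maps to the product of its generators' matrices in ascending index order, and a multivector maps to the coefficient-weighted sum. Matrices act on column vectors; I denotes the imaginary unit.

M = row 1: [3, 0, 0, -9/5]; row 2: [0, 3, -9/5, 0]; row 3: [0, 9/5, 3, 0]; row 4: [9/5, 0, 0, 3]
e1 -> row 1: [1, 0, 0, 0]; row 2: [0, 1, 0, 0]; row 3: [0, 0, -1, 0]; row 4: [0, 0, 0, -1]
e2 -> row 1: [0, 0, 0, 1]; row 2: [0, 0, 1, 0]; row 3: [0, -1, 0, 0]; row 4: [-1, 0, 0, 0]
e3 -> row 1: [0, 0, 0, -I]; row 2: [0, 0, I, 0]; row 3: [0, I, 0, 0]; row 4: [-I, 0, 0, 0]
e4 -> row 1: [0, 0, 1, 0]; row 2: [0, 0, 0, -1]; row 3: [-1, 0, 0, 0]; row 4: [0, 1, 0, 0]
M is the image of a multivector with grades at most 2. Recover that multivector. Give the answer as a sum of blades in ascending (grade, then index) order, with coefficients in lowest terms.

Method: the blade images are trace-orthogonal — tr(rho(e_A) rho(e_B)^-1) = 4 if A = B and 0 otherwise — and rho(e_A)^-1 = (e_A)^2 * rho(e_A) with (e_A)^2 = +1 or -1, so the coefficient of e_A in the preimage is (e_A)^2 * tr(M rho(e_A))/4.
Nonzero projections over blades of grade <= 2: 1: (1)^2 = +1, tr(M 1) = 12, coefficient 3; e2: (e2)^2 = -1, tr(M rho(e2)) = 36/5, coefficient -9/5. Every other blade of grade <= 2 projects to 0.
Answer: 3 - 9/5*e2


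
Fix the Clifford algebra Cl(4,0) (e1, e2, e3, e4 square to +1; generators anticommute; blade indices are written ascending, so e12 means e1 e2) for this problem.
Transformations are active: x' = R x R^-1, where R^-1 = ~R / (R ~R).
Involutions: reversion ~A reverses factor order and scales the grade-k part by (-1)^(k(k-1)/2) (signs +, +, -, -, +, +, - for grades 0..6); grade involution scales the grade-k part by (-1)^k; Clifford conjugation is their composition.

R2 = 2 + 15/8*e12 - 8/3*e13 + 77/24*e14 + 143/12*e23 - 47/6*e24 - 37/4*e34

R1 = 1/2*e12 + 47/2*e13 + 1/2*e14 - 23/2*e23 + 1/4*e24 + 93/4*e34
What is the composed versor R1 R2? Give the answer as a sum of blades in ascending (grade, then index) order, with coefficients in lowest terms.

Distribute over the terms of R1 (each basis-blade product reordered to ascending indices, repeated generators contracted through their squares):
(1/2*e12) R2 = -15/16 + e12 + 143/24*e13 - 47/12*e14 + 4/3*e23 - 77/48*e24 - 37/8*e1234
(47/2*e13) R2 = 188/3 - 6721/24*e12 + 47*e13 - 1739/8*e14 + 705/16*e23 - 3619/48*e34 + 2209/12*e1234
(1/2*e14) R2 = -77/48 + 47/12*e12 + 37/8*e13 + e14 + 15/16*e24 - 4/3*e34 + 143/24*e1234
(-23/2*e23) R2 = 3289/24 + 92/3*e12 + 345/16*e13 - 23*e23 + 851/8*e24 - 1081/12*e34 - 1771/48*e1234
(1/4*e24) R2 = 47/24 + 77/96*e12 - 15/32*e14 + 37/16*e23 + 1/2*e24 + 143/48*e34 + 2/3*e1234
(93/4*e34) R2 = 3441/16 + 2387/32*e13 + 62*e14 - 1457/8*e23 - 4433/16*e24 + 93/2*e34 + 1395/32*e1234
Summing the partial products and collecting blades:
Answer: 6627/16 - 7797/32*e12 + 14759/96*e13 - 15241/96*e14 - 1889/12*e23 - 8201/48*e24 - 352/3*e34 + 6169/32*e1234


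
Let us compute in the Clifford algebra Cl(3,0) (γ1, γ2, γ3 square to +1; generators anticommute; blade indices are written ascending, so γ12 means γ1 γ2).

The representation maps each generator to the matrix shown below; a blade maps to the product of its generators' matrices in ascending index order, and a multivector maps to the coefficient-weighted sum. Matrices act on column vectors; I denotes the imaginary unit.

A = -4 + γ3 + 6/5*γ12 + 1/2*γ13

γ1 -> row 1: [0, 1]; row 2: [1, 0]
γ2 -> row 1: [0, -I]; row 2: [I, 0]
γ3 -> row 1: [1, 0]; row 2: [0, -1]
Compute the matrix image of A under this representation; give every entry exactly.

Bivector images (products of the table entries): rho(γ12) = rho(γ1)rho(γ2) = row 1: [I, 0]; row 2: [0, -I]; rho(γ13) = rho(γ1)rho(γ3) = row 1: [0, -1]; row 2: [1, 0].
M = (-4)*1 + (1)*rho(γ3) + (6/5)*rho(γ12) + (1/2)*rho(γ13), summed entrywise (1 is the identity matrix):
Answer: row 1: [-3 + 6*I/5, -1/2]; row 2: [1/2, -5 - 6*I/5]


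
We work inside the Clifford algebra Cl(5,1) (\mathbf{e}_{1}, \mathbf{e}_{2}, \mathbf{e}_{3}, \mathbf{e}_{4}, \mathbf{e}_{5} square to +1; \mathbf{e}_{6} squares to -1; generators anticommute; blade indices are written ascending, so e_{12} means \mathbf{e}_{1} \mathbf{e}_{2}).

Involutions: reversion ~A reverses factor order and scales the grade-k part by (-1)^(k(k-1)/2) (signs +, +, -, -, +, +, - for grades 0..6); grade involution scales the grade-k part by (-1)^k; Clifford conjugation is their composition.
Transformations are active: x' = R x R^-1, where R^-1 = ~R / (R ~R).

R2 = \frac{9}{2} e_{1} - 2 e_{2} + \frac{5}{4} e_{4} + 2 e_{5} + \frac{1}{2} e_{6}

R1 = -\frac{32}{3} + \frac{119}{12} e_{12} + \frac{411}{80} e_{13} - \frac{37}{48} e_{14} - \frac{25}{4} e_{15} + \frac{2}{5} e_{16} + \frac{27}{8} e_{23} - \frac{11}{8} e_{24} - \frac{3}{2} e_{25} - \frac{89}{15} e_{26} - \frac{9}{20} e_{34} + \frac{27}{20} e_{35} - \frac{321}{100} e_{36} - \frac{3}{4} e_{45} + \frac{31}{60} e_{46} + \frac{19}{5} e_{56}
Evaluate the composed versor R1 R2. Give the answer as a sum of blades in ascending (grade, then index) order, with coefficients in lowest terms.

Distribute over the terms of R2 (each basis-blade product reordered to ascending indices, repeated generators contracted through their squares):
R1 (\frac{9}{2} e_{1}) = -48 e_{1} - \frac{357}{8} e_{2} - \frac{3699}{160} e_{3} + \frac{111}{32} e_{4} + \frac{225}{8} e_{5} - \frac{9}{5} e_{6} + \frac{243}{16} e_{123} - \frac{99}{16} e_{124} - \frac{27}{4} e_{125} - \frac{267}{10} e_{126} - \frac{81}{40} e_{134} + \frac{243}{40} e_{135} - \frac{2889}{200} e_{136} - \frac{27}{8} e_{145} + \frac{93}{40} e_{146} + \frac{171}{10} e_{156}
R1 (-2 e_{2}) = -\frac{119}{6} e_{1} + \frac{64}{3} e_{2} + \frac{27}{4} e_{3} - \frac{11}{4} e_{4} - 3 e_{5} - \frac{178}{15} e_{6} + \frac{411}{40} e_{123} - \frac{37}{24} e_{124} - \frac{25}{2} e_{125} + \frac{4}{5} e_{126} + \frac{9}{10} e_{234} - \frac{27}{10} e_{235} + \frac{321}{50} e_{236} + \frac{3}{2} e_{245} - \frac{31}{30} e_{246} - \frac{38}{5} e_{256}
R1 (\frac{5}{4} e_{4}) = -\frac{185}{192} e_{1} - \frac{55}{32} e_{2} - \frac{9}{16} e_{3} - \frac{40}{3} e_{4} + \frac{15}{16} e_{5} - \frac{31}{48} e_{6} + \frac{595}{48} e_{124} + \frac{411}{64} e_{134} + \frac{125}{16} e_{145} - \frac{1}{2} e_{146} + \frac{135}{32} e_{234} + \frac{15}{8} e_{245} + \frac{89}{12} e_{246} - \frac{27}{16} e_{345} + \frac{321}{80} e_{346} + \frac{19}{4} e_{456}
R1 (2 e_{5}) = -\frac{25}{2} e_{1} - 3 e_{2} + \frac{27}{10} e_{3} - \frac{3}{2} e_{4} - \frac{64}{3} e_{5} - \frac{38}{5} e_{6} + \frac{119}{6} e_{125} + \frac{411}{40} e_{135} - \frac{37}{24} e_{145} - \frac{4}{5} e_{156} + \frac{27}{4} e_{235} - \frac{11}{4} e_{245} + \frac{178}{15} e_{256} - \frac{9}{10} e_{345} + \frac{321}{50} e_{356} - \frac{31}{30} e_{456}
R1 (\frac{1}{2} e_{6}) = -\frac{1}{5} e_{1} + \frac{89}{30} e_{2} + \frac{321}{200} e_{3} - \frac{31}{120} e_{4} - \frac{19}{10} e_{5} - \frac{16}{3} e_{6} + \frac{119}{24} e_{126} + \frac{411}{160} e_{136} - \frac{37}{96} e_{146} - \frac{25}{8} e_{156} + \frac{27}{16} e_{236} - \frac{11}{16} e_{246} - \frac{3}{4} e_{256} - \frac{9}{40} e_{346} + \frac{27}{40} e_{356} - \frac{3}{8} e_{456}
Summing the partial products and collecting blades:
Answer: -\frac{26079}{320} e_{1} - \frac{4007}{160} e_{2} - \frac{10101}{800} e_{3} - \frac{6899}{480} e_{4} + \frac{679}{240} e_{5} - \frac{6539}{240} e_{6} + \frac{2037}{80} e_{123} + \frac{14}{3} e_{124} + \frac{7}{12} e_{125} - \frac{2513}{120} e_{126} + \frac{1407}{320} e_{134} + \frac{327}{20} e_{135} - \frac{9501}{800} e_{136} + \frac{139}{48} e_{145} + \frac{691}{480} e_{146} + \frac{527}{40} e_{156} + \frac{819}{160} e_{234} + \frac{81}{20} e_{235} + \frac{3243}{400} e_{236} + \frac{5}{8} e_{245} + \frac{1367}{240} e_{246} + \frac{211}{60} e_{256} - \frac{207}{80} e_{345} + \frac{303}{80} e_{346} + \frac{1419}{200} e_{356} + \frac{401}{120} e_{456}


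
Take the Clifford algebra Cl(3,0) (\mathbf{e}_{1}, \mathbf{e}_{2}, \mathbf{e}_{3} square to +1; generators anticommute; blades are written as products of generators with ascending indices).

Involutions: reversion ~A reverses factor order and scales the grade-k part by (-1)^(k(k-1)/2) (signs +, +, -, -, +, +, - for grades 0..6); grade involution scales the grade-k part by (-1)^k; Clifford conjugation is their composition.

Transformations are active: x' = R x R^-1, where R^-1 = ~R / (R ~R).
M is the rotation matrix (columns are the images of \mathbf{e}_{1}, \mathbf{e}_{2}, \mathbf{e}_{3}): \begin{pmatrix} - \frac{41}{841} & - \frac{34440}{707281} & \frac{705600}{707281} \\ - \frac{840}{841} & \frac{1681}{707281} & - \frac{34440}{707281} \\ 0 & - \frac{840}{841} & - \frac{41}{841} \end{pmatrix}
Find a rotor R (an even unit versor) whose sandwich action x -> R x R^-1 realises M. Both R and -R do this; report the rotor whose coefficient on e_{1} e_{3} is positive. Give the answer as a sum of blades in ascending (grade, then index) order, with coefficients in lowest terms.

Method: write R = a + b12*e_{1} e_{2} + b13*e_{1} e_{3} + b23*e_{2} e_{3} with a^2 + b12^2 + b13^2 + b23^2 = 1 (so R^-1 = ~R). Expanding the columns R e_j ~R gives tr M = 4a^2 - 1 and, from the antisymmetric part, M21 - M12 = -4a*b12, M13 - M31 = 4a*b13, M32 - M23 = -4a*b23.
Here tr M = -\frac{67281}{707281}, so a^2 = (1 + tr M)/4 = \frac{160000}{707281} and a = ±\frac{400}{841}. Taking a = \frac{400}{841}: M21 - M12 = -\frac{672000}{707281}, M13 - M31 = \frac{705600}{707281}, M32 - M23 = -\frac{672000}{707281}, giving b12 = \frac{420}{841}, b13 = \frac{441}{841}, b23 = \frac{420}{841}, i.e. R = \frac{400}{841} + \frac{420}{841} e_{1} e_{2} + \frac{441}{841} e_{1} e_{3} + \frac{420}{841} e_{2} e_{3}.
Its e_{1} e_{3} coefficient is already positive.
Answer: \frac{400}{841} + \frac{420}{841} e_{1} e_{2} + \frac{441}{841} e_{1} e_{3} + \frac{420}{841} e_{2} e_{3}. Note: both R and -R realise this M (trace -\frac{67281}{707281}); the covering map identifies them, and the e_{1} e_{3}-coefficient sign is the tie-breaker.


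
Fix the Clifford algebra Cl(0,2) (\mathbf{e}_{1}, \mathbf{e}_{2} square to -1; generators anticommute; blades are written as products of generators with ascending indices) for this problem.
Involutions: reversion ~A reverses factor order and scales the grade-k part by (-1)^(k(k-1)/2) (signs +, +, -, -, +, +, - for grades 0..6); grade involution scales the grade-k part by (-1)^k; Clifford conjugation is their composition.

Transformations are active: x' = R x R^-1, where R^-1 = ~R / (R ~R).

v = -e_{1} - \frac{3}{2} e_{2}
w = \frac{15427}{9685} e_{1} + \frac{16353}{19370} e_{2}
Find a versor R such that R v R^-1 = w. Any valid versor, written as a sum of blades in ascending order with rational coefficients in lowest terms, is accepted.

Why this works: both vectors square to -\frac{13}{4}, so q(v) = q(w) and R = v + w = \frac{5742}{9685} e_{1} - \frac{6351}{9685} e_{2} carries v to w — its own direction survives, the complement (v - w)/2 flips.
Answer: \frac{5742}{9685} e_{1} - \frac{6351}{9685} e_{2}


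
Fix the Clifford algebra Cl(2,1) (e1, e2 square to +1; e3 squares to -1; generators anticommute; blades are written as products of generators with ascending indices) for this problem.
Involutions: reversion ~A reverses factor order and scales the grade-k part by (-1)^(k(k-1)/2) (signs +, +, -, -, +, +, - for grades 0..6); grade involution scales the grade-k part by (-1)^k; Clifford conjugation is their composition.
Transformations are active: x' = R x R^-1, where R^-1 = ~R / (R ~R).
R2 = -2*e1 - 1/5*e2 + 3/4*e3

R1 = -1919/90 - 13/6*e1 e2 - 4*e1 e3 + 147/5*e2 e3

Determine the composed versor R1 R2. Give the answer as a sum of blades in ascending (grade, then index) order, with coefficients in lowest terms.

Distribute over the terms of R2 (each basis-blade product reordered to ascending indices, repeated generators contracted through their squares):
R1 (-2*e1) = 1919/45*e1 - 13/3*e2 - 8*e3 - 294/5*e1 e2 e3
R1 (-1/5*e2) = 13/30*e1 + 1919/450*e2 + 147/25*e3 - 4/5*e1 e2 e3
R1 (3/4*e3) = 3*e1 - 441/20*e2 - 1919/120*e3 - 13/8*e1 e2 e3
Summing the partial products and collecting blades:
Answer: 4147/90*e1 - 19907/900*e2 - 10867/600*e3 - 2449/40*e1 e2 e3


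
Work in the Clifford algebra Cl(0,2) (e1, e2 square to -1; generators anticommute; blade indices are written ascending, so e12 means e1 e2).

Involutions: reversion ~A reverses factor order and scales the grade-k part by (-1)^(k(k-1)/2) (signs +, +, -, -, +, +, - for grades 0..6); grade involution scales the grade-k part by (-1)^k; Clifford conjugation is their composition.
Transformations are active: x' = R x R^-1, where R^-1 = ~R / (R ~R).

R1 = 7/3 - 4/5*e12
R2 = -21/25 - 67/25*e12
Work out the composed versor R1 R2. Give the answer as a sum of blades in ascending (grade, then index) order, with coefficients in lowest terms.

Distribute over the terms of R1 (each basis-blade product reordered to ascending indices, repeated generators contracted through their squares):
(7/3) R2 = -49/25 - 469/75*e12
(-4/5*e12) R2 = -268/125 + 84/125*e12
Summing the partial products and collecting blades:
Answer: -513/125 - 2093/375*e12


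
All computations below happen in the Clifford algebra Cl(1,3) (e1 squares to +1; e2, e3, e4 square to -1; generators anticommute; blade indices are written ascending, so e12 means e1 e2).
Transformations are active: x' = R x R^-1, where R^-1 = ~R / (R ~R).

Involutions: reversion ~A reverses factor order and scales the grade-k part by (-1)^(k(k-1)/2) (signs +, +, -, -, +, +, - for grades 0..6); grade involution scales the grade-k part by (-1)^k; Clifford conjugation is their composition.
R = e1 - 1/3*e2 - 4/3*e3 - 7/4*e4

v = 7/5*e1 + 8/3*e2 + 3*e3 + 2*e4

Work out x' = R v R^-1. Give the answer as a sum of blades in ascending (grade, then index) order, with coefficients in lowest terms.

~R = e1 - 1/3*e2 - 4/3*e3 - 7/4*e4, and R ~R = -569/144, so R^-1 = ~R / (-569/144).
R v = 881/90 + 47/15*e12 + 73/15*e13 + 89/20*e14 + 23/9*e23 + 4*e24 + 31/12*e34
Answer: -18079/2845*e1 - 2888/2845*e2 + 30779/8535*e3 + 18978/2845*e4


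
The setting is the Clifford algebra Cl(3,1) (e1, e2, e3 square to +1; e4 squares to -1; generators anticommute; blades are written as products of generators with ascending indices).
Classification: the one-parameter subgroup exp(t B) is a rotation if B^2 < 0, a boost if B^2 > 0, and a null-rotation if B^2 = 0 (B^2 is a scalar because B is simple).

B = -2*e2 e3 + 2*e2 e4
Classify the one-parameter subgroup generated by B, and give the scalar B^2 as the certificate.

B^2 term by term: the squares give (-2)^2*(e2 e3)^2 + (2)^2*(e2 e4)^2 = 4*(-1) + 4*(+1) = 0 (each basis 2-blade squares to minus the product of its generators' squares); cross terms between blades sharing an index anticommute and cancel. So B^2 = 0.
Answer: null-rotation, certificate B^2 = 0. Certificate logic: 0 is a conjugation-invariant scalar, so its sign fixes rotation versus boost versus null-rotation outright.


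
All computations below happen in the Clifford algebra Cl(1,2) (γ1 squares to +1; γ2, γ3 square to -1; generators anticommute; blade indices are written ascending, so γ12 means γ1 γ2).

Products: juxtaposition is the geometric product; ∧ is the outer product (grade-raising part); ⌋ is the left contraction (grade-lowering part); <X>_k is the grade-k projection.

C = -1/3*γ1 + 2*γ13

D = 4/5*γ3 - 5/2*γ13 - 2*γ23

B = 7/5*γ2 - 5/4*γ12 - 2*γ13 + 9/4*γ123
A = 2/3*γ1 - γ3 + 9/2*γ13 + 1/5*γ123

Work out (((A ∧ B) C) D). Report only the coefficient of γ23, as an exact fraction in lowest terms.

step 1: 14/15*γ12 + 7/5*γ23 - 101/20*γ123
step 2: 937/90*γ2 - 14/5*γ12 - 11/60*γ23 - 7/15*γ123
step 3: -11/30 - 14/15*γ1 - 51/50*γ2 + 937/45*γ3 - 17/200*γ12 - 28/5*γ13 + 299/225*γ23 + 21409/900*γ123
Answer: 299/225


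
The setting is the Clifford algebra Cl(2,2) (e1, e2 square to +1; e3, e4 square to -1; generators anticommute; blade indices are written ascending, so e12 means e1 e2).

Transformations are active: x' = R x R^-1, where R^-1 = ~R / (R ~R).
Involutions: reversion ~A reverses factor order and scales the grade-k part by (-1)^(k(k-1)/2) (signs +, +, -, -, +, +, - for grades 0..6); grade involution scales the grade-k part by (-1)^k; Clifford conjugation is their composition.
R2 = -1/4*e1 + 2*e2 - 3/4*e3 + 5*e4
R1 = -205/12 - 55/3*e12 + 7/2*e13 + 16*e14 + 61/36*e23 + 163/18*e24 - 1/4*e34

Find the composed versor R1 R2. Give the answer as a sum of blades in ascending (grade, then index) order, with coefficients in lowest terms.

Distribute over the terms of R2 (each basis-blade product reordered to ascending indices, repeated generators contracted through their squares):
R1 (-1/4*e1) = 205/48*e1 - 55/12*e2 + 7/8*e3 + 4*e4 - 61/144*e123 - 163/72*e124 + 1/16*e134
R1 (2*e2) = -110/3*e1 - 205/6*e2 - 61/18*e3 - 163/9*e4 - 7*e123 - 32*e124 - 1/2*e234
R1 (-3/4*e3) = 21/8*e1 + 61/48*e2 + 205/16*e3 + 3/16*e4 + 55/4*e123 + 12*e134 + 163/24*e234
R1 (5*e4) = -80*e1 - 815/18*e2 + 5/4*e3 - 1025/12*e4 - 275/3*e124 + 35/2*e134 + 305/36*e234
Summing the partial products and collecting blades:
Answer: -5269/48*e1 - 11917/144*e2 + 1663/144*e3 - 14305/144*e4 + 911/144*e123 - 9067/72*e124 + 473/16*e134 + 1063/72*e234


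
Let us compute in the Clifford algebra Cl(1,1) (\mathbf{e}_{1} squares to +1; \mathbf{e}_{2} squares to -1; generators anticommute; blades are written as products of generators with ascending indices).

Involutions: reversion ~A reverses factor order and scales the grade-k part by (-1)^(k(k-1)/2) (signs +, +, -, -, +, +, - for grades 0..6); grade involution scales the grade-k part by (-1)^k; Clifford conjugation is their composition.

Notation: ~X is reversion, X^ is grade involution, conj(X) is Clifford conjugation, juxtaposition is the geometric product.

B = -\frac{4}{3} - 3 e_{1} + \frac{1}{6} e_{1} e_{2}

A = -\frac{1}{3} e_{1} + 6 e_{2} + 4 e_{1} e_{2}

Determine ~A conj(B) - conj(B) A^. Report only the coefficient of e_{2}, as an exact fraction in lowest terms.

first term: -\frac{1}{3} - \frac{5}{9} e_{1} + \frac{73}{18} e_{2} - \frac{38}{3} e_{1} e_{2}
second term: \frac{1}{3} - \frac{13}{9} e_{1} + \frac{361}{18} e_{2} - \frac{70}{3} e_{1} e_{2}
Answer: -16


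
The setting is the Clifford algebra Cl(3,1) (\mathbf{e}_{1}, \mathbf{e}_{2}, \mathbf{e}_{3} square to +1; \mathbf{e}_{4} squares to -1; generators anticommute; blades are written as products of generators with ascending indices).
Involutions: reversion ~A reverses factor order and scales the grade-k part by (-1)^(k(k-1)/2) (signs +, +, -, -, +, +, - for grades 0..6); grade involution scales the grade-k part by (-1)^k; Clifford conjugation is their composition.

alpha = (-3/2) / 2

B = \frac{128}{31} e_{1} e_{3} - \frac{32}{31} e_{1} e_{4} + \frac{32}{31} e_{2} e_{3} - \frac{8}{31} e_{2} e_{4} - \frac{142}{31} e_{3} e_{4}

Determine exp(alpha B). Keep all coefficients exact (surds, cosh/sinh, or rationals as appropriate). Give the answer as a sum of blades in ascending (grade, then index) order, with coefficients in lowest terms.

B^2 term by term: the squares give (\frac{128}{31})^2*(e_{1} e_{3})^2 + (-\frac{32}{31})^2*(e_{1} e_{4})^2 + (\frac{32}{31})^2*(e_{2} e_{3})^2 + (-\frac{8}{31})^2*(e_{2} e_{4})^2 + (-\frac{142}{31})^2*(e_{3} e_{4})^2 = \frac{16384}{961}*(-1) + \frac{1024}{961}*(+1) + \frac{1024}{961}*(-1) + \frac{64}{961}*(+1) + \frac{20164}{961}*(+1) = 4 (each basis 2-blade squares to minus the product of its generators' squares); cross terms between blades sharing an index anticommute and cancel; the commuting (index-disjoint) pairs give grade-4 terms 2*c*c'*(blade product), which cancel blade by blade — e_{1} e_{2} e_{3} e_{4}: \frac{2048}{961} - \frac{2048}{961} = 0 — confirming B is simple. So B^2 = 4.
B^2 = 4 — the positive square puts this in the hyperbolic regime; l = 2, alpha*l = - \frac{3}{2}, so exp(alpha B) = cosh(- \frac{3}{2}) + (sinh(- \frac{3}{2})/2)*B = \cosh{\left(\frac{3}{2} \right)} + (- \frac{\sinh{\left(\frac{3}{2} \right)}}{2})*B.
Answer: \cosh{\left(\frac{3}{2} \right)} - \frac{64 \sinh{\left(\frac{3}{2} \right)}}{31} e_{1} e_{3} + \frac{16 \sinh{\left(\frac{3}{2} \right)}}{31} e_{1} e_{4} - \frac{16 \sinh{\left(\frac{3}{2} \right)}}{31} e_{2} e_{3} + \frac{4 \sinh{\left(\frac{3}{2} \right)}}{31} e_{2} e_{4} + \frac{71 \sinh{\left(\frac{3}{2} \right)}}{31} e_{3} e_{4}


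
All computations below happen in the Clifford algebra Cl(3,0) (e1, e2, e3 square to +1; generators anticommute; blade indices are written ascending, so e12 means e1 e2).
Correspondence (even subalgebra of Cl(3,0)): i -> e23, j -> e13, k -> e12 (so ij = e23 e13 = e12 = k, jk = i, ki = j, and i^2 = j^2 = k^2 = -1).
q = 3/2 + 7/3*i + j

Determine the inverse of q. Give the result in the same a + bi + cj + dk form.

In blades: q = 3/2 + e13 + 7/3*e23.
With qbar = 3/2 - e13 - 7/3*e23 (scalar fixed, mapped units negated), q qbar = 313/36 (the sum of squared coefficients), so q^-1 = qbar / (313/36) = 54/313 - 36/313*e13 - 84/313*e23; translating back:
Answer: 54/313 - 84/313*i - 36/313*j


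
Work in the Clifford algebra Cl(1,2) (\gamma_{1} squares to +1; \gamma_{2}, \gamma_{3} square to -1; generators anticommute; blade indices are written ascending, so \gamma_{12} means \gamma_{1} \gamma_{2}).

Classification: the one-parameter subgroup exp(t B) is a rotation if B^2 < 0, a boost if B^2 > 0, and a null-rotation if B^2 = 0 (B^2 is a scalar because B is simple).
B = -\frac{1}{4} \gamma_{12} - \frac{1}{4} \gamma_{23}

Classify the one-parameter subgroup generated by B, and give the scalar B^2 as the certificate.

B^2 term by term: the squares give (-\frac{1}{4})^2*(\gamma_{12})^2 + (-\frac{1}{4})^2*(\gamma_{23})^2 = \frac{1}{16}*(+1) + \frac{1}{16}*(-1) = 0 (each basis 2-blade squares to minus the product of its generators' squares); cross terms between blades sharing an index anticommute and cancel. So B^2 = 0.
Answer: null-rotation, certificate B^2 = 0. The invariant at work: B^2 = 0 is unchanged by conjugation, hence its sign classifies the subgroup whatever basis B is written in.


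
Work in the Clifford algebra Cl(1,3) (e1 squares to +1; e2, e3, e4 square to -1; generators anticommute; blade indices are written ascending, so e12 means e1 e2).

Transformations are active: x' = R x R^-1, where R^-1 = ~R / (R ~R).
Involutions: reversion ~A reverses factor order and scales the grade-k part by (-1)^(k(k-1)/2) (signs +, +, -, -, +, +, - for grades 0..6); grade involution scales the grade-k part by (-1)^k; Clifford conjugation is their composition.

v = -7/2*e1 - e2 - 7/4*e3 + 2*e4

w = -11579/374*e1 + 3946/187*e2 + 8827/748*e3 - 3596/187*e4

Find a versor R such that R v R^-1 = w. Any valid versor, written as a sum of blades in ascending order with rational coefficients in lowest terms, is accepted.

Why this works: both vectors square to 67/16, so q(v) = q(w) and R = v + w = -6444/187*e1 + 3759/187*e2 + 3759/374*e3 - 3222/187*e4 carries v to w — its own direction survives, the complement (v - w)/2 flips.
Answer: -6444/187*e1 + 3759/187*e2 + 3759/374*e3 - 3222/187*e4


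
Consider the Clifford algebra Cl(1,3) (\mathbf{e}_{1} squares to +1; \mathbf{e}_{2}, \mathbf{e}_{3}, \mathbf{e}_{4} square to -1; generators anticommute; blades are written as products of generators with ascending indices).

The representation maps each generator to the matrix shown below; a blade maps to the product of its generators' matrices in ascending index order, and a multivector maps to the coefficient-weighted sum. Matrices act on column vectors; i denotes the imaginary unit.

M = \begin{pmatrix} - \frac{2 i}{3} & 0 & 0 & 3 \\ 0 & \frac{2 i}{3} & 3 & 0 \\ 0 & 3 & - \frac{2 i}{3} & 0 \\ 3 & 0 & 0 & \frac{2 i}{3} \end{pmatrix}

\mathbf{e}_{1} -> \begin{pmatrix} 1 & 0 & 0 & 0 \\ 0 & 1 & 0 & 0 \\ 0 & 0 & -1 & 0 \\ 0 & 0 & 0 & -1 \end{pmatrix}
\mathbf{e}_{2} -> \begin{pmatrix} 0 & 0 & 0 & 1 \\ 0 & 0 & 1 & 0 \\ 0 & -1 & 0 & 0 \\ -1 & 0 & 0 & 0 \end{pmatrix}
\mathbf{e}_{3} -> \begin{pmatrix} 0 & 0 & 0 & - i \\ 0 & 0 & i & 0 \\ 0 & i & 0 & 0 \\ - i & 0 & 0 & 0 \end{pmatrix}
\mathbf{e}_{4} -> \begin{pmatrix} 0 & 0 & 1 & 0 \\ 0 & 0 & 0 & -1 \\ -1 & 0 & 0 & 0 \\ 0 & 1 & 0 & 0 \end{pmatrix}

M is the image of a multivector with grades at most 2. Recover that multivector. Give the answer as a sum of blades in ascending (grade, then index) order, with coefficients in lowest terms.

Method: the blade images are trace-orthogonal — tr(rho(e_A) rho(e_B)^-1) = 4 if A = B and 0 otherwise — and rho(e_A)^-1 = (e_A)^2 * rho(e_A) with (e_A)^2 = +1 or -1, so the coefficient of e_A in the preimage is (e_A)^2 * tr(M rho(e_A))/4.
Nonzero projections over blades of grade <= 2: e_{1} e_{2}: (e_{1} e_{2})^2 = +1, tr(M rho(e_{1} e_{2})) = 12, coefficient 3; e_{2} e_{3}: (e_{2} e_{3})^2 = -1, tr(M rho(e_{2} e_{3})) = - \frac{8}{3}, coefficient \frac{2}{3}. Every other blade of grade <= 2 projects to 0.
Answer: 3 e_{1} e_{2} + \frac{2}{3} e_{2} e_{3}


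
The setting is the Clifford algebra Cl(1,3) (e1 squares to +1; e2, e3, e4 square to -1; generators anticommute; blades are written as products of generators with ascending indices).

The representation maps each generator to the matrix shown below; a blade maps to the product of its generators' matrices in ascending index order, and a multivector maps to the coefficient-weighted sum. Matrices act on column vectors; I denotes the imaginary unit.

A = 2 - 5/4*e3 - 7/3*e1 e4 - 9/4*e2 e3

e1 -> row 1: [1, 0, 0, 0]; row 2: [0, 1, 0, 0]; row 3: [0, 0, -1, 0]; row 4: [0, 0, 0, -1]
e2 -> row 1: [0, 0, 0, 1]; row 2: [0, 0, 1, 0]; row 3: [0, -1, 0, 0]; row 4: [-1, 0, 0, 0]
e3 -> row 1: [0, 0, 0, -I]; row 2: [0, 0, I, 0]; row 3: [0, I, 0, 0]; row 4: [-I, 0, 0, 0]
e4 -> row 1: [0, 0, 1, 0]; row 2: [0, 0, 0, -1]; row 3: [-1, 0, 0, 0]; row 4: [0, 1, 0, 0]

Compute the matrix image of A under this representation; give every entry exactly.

Bivector images (products of the table entries): rho(e1 e4) = rho(e1)rho(e4) = row 1: [0, 0, 1, 0]; row 2: [0, 0, 0, -1]; row 3: [1, 0, 0, 0]; row 4: [0, -1, 0, 0]; rho(e2 e3) = rho(e2)rho(e3) = row 1: [-I, 0, 0, 0]; row 2: [0, I, 0, 0]; row 3: [0, 0, -I, 0]; row 4: [0, 0, 0, I].
M = (2)*1 + (-5/4)*rho(e3) + (-7/3)*rho(e1 e4) + (-9/4)*rho(e2 e3), summed entrywise (1 is the identity matrix):
Answer: row 1: [2 + 9*I/4, 0, -7/3, 5*I/4]; row 2: [0, 2 - 9*I/4, -5*I/4, 7/3]; row 3: [-7/3, -5*I/4, 2 + 9*I/4, 0]; row 4: [5*I/4, 7/3, 0, 2 - 9*I/4]


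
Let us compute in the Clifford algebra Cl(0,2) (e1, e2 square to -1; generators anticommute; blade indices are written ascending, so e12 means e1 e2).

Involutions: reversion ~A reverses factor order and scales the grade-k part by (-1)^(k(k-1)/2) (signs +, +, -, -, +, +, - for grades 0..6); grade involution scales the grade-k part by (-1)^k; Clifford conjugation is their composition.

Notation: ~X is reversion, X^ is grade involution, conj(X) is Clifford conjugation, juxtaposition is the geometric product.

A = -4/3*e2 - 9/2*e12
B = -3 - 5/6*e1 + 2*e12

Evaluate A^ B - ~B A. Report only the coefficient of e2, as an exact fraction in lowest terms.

first term: 9 + 8/3*e1 - 1/4*e2 + 263/18*e12
second term: -9 - 8/3*e1 + 1/4*e2 + 263/18*e12
Answer: -1/2


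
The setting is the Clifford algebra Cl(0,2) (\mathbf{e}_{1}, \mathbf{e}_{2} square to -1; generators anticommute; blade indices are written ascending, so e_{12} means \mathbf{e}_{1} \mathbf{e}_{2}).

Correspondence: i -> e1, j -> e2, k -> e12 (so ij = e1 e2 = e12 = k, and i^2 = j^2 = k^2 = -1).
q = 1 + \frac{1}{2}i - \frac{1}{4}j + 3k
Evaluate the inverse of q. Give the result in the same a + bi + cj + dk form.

In blades: q = 1 + \frac{1}{2} e_{1} - \frac{1}{4} e_{2} + 3 e_{12}.
With qbar = 1 - \frac{1}{2} e_{1} + \frac{1}{4} e_{2} - 3 e_{12} (scalar fixed, mapped units negated), q qbar = \frac{165}{16} (the sum of squared coefficients), so q^-1 = qbar / (\frac{165}{16}) = \frac{16}{165} - \frac{8}{165} e_{1} + \frac{4}{165} e_{2} - \frac{16}{55} e_{12}; translating back:
Answer: \frac{16}{165} - \frac{8}{165}i + \frac{4}{165}j - \frac{16}{55}k


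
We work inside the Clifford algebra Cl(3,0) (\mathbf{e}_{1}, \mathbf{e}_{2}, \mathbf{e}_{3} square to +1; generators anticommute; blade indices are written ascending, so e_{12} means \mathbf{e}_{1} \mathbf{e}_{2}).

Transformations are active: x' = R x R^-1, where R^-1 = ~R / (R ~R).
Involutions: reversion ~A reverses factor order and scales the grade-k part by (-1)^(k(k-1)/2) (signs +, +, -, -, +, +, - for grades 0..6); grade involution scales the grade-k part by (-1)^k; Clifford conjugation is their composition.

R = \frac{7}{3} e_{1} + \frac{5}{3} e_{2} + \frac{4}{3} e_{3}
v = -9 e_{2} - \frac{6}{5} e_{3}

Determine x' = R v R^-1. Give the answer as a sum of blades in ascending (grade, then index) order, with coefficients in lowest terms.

~R = \frac{7}{3} e_{1} + \frac{5}{3} e_{2} + \frac{4}{3} e_{3}, and R ~R = 10, so R^-1 = ~R / (10).
R v = -\frac{83}{5} - 21 e_{12} - \frac{14}{5} e_{13} + 10 e_{23}
Answer: -\frac{581}{75} e_{1} + \frac{52}{15} e_{2} - \frac{242}{75} e_{3}


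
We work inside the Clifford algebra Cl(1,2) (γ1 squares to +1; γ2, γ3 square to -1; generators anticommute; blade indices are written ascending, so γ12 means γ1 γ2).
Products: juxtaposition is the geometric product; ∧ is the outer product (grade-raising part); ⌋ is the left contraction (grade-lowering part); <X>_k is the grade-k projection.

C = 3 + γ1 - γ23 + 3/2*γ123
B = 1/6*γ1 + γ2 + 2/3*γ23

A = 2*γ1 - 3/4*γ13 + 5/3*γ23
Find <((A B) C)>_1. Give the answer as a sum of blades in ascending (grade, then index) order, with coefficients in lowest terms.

step 1: -7/9 + 43/24*γ3 + 3/2*γ12 + 85/36*γ123
step 2: -47/8 + 19/12*γ1 - 79/24*γ2 + 61/8*γ3 + 29/16*γ12 - 7/24*γ13 + 113/36*γ23 + 71/12*γ123
step 3: 19/12*γ1 - 79/24*γ2 + 61/8*γ3
Answer: 19/12*γ1 - 79/24*γ2 + 61/8*γ3


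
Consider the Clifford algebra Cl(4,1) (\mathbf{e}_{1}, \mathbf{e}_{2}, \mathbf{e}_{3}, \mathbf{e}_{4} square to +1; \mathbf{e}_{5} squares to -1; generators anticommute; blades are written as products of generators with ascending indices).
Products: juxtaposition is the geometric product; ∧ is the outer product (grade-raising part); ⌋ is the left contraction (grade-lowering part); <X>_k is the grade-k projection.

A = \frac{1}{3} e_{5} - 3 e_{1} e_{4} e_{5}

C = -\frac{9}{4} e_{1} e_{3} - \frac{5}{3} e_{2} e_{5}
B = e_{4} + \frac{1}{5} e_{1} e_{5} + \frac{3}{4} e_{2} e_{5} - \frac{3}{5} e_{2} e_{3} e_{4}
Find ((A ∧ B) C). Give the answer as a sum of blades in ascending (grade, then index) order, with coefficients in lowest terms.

step 1: -\frac{1}{3} e_{4} e_{5} + \frac{1}{5} e_{2} e_{3} e_{4} e_{5}
step 2: -\frac{5}{9} e_{2} e_{4} - \frac{1}{3} e_{3} e_{4} - \frac{9}{20} e_{1} e_{2} e_{4} e_{5} + \frac{3}{4} e_{1} e_{3} e_{4} e_{5}
Answer: -\frac{5}{9} e_{2} e_{4} - \frac{1}{3} e_{3} e_{4} - \frac{9}{20} e_{1} e_{2} e_{4} e_{5} + \frac{3}{4} e_{1} e_{3} e_{4} e_{5}


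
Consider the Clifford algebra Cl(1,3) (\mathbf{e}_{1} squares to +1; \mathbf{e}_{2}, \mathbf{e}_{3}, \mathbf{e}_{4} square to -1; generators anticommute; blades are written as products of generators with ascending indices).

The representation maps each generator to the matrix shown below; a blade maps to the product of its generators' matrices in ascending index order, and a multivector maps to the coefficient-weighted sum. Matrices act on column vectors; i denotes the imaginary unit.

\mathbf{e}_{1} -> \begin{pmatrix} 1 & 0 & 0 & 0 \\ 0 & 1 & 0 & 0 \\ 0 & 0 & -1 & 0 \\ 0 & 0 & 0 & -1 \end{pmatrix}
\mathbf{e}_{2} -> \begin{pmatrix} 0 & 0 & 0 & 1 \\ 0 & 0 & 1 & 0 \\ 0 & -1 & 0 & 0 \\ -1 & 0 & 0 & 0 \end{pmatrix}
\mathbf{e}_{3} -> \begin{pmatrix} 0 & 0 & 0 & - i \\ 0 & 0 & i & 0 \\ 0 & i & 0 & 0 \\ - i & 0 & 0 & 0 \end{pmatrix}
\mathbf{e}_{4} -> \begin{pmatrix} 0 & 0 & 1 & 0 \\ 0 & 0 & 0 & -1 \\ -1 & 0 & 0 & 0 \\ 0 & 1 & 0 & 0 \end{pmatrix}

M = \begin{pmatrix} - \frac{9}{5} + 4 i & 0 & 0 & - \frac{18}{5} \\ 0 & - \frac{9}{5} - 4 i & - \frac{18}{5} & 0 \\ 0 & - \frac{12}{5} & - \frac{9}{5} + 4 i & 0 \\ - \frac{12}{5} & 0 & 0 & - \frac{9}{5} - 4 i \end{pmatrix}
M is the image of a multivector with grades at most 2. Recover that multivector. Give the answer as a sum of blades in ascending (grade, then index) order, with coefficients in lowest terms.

Method: the blade images are trace-orthogonal — tr(rho(e_A) rho(e_B)^-1) = 4 if A = B and 0 otherwise — and rho(e_A)^-1 = (e_A)^2 * rho(e_A) with (e_A)^2 = +1 or -1, so the coefficient of e_A in the preimage is (e_A)^2 * tr(M rho(e_A))/4.
Nonzero projections over blades of grade <= 2: 1: (1)^2 = +1, tr(M 1) = - \frac{36}{5}, coefficient -\frac{9}{5}; e_{2}: (e_{2})^2 = -1, tr(M rho(e_{2})) = \frac{12}{5}, coefficient -\frac{3}{5}; e_{1} e_{2}: (e_{1} e_{2})^2 = +1, tr(M rho(e_{1} e_{2})) = -12, coefficient -3; e_{2} e_{3}: (e_{2} e_{3})^2 = -1, tr(M rho(e_{2} e_{3})) = 16, coefficient -4. Every other blade of grade <= 2 projects to 0.
Answer: -\frac{9}{5} - \frac{3}{5} e_{2} - 3 e_{1} e_{2} - 4 e_{2} e_{3}


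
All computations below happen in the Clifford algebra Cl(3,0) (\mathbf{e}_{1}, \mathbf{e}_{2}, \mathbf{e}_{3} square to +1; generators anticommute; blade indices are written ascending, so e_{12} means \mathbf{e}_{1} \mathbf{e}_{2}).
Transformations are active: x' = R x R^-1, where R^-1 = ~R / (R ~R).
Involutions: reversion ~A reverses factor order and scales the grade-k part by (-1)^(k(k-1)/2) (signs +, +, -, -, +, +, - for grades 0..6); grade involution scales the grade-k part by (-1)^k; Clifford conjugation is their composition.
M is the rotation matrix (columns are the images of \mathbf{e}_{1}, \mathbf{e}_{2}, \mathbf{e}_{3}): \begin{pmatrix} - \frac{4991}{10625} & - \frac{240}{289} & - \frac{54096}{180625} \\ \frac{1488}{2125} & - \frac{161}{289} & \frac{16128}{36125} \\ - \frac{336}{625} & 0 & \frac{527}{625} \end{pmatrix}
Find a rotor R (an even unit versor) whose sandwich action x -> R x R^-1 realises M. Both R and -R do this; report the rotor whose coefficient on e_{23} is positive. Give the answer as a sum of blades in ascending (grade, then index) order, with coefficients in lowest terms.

Method: write R = a + b12*e_{12} + b13*e_{13} + b23*e_{23} with a^2 + b12^2 + b13^2 + b23^2 = 1 (so R^-1 = ~R). Expanding the columns R e_j ~R gives tr M = 4a^2 - 1 and, from the antisymmetric part, M21 - M12 = -4a*b12, M13 - M31 = 4a*b13, M32 - M23 = -4a*b23.
Here tr M = -\frac{33169}{180625}, so a^2 = (1 + tr M)/4 = \frac{36864}{180625} and a = ±\frac{192}{425}. Taking a = \frac{192}{425}: M21 - M12 = \frac{55296}{36125}, M13 - M31 = \frac{43008}{180625}, M32 - M23 = -\frac{16128}{36125}, giving b12 = -\frac{72}{85}, b13 = \frac{56}{425}, b23 = \frac{21}{85}, i.e. R = \frac{192}{425} - \frac{72}{85} e_{12} + \frac{56}{425} e_{13} + \frac{21}{85} e_{23}.
Its e_{23} coefficient is already positive.
Answer: \frac{192}{425} - \frac{72}{85} e_{12} + \frac{56}{425} e_{13} + \frac{21}{85} e_{23}. Why the constraint matters: R and -R act identically through the sandwich — M has trace -\frac{33169}{180625} either way — so only the sign condition on e_{23} picks one of the two preimages.


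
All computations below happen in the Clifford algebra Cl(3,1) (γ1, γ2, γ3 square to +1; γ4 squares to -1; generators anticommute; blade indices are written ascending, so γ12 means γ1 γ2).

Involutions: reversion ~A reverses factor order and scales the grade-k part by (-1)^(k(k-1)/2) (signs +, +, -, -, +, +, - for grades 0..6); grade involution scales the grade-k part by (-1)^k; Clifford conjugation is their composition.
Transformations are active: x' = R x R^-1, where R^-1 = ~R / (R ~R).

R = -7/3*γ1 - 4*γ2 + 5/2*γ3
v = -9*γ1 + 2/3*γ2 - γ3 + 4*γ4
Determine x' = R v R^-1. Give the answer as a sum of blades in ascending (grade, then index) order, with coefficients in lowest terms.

~R = -7/3*γ1 - 4*γ2 + 5/2*γ3, and R ~R = 997/36, so R^-1 = ~R / (997/36).
R v = 95/6 - 338/9*γ12 + 149/6*γ13 - 28/3*γ14 + 7/3*γ23 - 16*γ24 + 10*γ34
Answer: 6313/997*γ1 - 15674/2991*γ2 + 3847/997*γ3 - 4*γ4


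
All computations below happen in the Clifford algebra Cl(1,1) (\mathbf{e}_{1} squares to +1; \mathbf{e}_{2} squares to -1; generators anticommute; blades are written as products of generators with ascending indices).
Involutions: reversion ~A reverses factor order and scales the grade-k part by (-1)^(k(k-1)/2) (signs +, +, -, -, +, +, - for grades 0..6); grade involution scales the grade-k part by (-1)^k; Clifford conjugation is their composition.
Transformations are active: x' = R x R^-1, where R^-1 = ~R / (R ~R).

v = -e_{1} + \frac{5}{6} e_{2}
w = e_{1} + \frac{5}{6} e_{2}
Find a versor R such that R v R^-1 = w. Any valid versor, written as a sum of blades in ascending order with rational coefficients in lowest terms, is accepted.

Reasoning: v^2 = w^2 = \frac{11}{36} since conjugation preserves the quadratic form; R = v + w = \frac{5}{3} e_{2} is then valid when invertible, keeping its own part and reversing (v - w)/2.
Answer: \frac{5}{3} e_{2}
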